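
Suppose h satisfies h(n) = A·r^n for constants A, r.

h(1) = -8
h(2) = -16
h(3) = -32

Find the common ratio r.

2

Consecutive ratio: -16/(-8) = 2, and -32/(-16) = 2, so r = 2.
Then A·2^1 = -8 gives A = -4, and h(n) = -4·2^n.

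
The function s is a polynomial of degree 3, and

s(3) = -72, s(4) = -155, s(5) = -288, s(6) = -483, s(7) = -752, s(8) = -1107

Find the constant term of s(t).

Write s(t) = at³ + bt² + ct + d; the 6 given values yield a linear system in the 4 coefficients.
Solving, s(t) = -2t³ - t² - 2t - 3.
The constant term is s(0) = -3.

-3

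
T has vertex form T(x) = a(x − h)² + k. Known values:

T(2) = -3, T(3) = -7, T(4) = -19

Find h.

2

First differences -4, -12; second difference -8 = 2a, so a = -4.
Expanding, the x-coefficient is −2ah = 8h; matching it to the data gives h = 2, and then k = -3.
So T(x) = -4(x − 2)² − 3.
Hence h = 2.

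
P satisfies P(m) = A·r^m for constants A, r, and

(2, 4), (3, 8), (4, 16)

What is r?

Consecutive ratio: 8/4 = 2, and 16/8 = 2, so r = 2.
Then A·2^2 = 4 gives A = 1, and P(m) = 1·2^m.

2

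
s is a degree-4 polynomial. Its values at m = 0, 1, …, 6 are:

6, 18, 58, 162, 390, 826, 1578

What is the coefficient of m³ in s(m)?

First differences: 12, 40, 104, 228, 436, 752. Second differences: 28, 64, 124, 208, 316. Third differences: 36, 60, 84, 108. Fourth differences: 24, 24, 24.
Level-4 differences are constant, so s has degree 4.
Fitting a degree-4 polynomial gives s(m) = m^4 + 7m² + 4m + 6.
The coefficient of m³ is 0.

0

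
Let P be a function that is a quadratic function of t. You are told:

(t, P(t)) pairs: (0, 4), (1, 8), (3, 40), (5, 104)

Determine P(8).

Write P(t) = at² + bt + c; the 4 given values yield a linear system in the 3 coefficients.
Solving, P(t) = 4t² + 4.
Then P(8) = 260.

260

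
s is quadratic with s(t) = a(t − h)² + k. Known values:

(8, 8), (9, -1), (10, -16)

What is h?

First differences -9, -15; second difference -6 = 2a, so a = -3.
Expanding, the t-coefficient is −2ah = 6h; matching it to the data gives h = 7, and then k = 11.
So s(t) = -3(t − 7)² + 11.
Hence h = 7.

7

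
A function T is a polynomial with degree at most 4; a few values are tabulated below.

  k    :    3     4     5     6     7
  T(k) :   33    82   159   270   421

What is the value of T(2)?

6

First differences: 49, 77, 111, 151. Second differences: 28, 34, 40. Third differences: 6, 6.
Level-3 differences are constant, so T has degree 3.
Fitting a degree-3 polynomial gives T(k) = k³ + 2k² - 2k - 6.
Then T(2) = 6.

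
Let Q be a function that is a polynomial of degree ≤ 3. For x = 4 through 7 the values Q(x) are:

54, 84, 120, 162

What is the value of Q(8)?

210

First differences: 30, 36, 42. Second differences: 6, 6.
Level-2 differences are constant, so Q has degree 2.
Fitting a degree-2 polynomial gives Q(x) = 3x² + 3x - 6.
Then Q(8) = 210.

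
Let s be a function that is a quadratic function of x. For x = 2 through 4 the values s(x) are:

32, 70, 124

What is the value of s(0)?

4

Write s(x) = ax² + bx + c; the 3 given values yield a linear system in the 3 coefficients.
Solving, s(x) = 8x² - 2x + 4.
Then s(0) = 4.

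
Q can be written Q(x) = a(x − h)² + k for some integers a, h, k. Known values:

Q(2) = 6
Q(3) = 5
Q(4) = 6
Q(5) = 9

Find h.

First differences -1, 1, 3; second difference 2 = 2a, so a = 1.
Expanding, the x-coefficient is −2ah = -2h; matching it to the data gives h = 3, and then k = 5.
So Q(x) = 1(x − 3)² + 5.
Hence h = 3.

3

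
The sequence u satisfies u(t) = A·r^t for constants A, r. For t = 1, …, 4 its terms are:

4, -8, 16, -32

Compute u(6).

Consecutive ratio: -8/4 = -2, and 16/(-8) = -2, so r = -2.
Then A·(-2)^1 = 4 gives A = -2, and u(t) = -2·(-2)^t.
u(6) = -2·(-2)^6 = -128.

-128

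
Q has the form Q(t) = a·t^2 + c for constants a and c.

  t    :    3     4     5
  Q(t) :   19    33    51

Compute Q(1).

3

From Q(3) = 19 and Q(4) = 33: 9a + c = 19 and 16a + c = 33.
Subtracting: 7a = 14, so a = 2; then c = 19 − 2·9 = 1.
So Q(t) = 2t² + 1, and Q(1) = 3.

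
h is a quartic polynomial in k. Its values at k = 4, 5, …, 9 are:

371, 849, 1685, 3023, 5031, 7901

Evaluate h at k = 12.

23963

First differences: 478, 836, 1338, 2008, 2870. Second differences: 358, 502, 670, 862. Third differences: 144, 168, 192. Fourth differences: 24, 24.
Level-4 differences are constant, so h has degree 4.
Fitting a degree-4 polynomial gives h(k) = k^4 + 2k³ - 2k² + 5k - 1.
Then h(12) = 23963.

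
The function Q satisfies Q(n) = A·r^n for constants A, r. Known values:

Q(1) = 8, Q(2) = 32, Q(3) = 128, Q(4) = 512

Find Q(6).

Consecutive ratio: 32/8 = 4, and 128/32 = 4, so r = 4.
Then A·4^1 = 8 gives A = 2, and Q(n) = 2·4^n.
Q(6) = 2·4^6 = 8192.

8192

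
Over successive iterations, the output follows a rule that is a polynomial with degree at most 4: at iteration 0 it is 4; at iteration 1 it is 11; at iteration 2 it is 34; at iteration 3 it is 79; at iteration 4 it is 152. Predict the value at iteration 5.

Write the value at n as h(n).
First differences: 7, 23, 45, 73. Second differences: 16, 22, 28. Third differences: 6, 6.
Level-3 differences are constant, so h has degree 3.
Fitting a degree-3 polynomial gives h(n) = n³ + 5n² + n + 4.
Then h(5) = 259.

259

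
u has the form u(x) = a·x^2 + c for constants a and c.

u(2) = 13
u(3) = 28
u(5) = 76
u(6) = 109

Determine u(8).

From u(2) = 13 and u(3) = 28: 4a + c = 13 and 9a + c = 28.
Subtracting: 5a = 15, so a = 3; then c = 13 − 3·4 = 1.
So u(x) = 3x² + 1, and u(8) = 193.

193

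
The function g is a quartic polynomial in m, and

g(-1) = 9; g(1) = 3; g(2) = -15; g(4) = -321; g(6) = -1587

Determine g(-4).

-57

Write g(m) = am^4 + bm³ + cm² + dm + e; the 5 given values yield a linear system in the 5 coefficients.
Solving, g(m) = -m^4 - 2m³ + 4m² - m + 3.
Then g(-4) = -57.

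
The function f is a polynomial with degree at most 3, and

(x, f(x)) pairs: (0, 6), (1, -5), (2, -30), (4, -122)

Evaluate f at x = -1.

3

Write f(x) = ax³ + bx² + cx + d; the 4 given values yield a linear system in the 4 coefficients.
Solving, the leading coefficient vanishes, and f(x) = -7x² - 4x + 6.
Then f(-1) = 3.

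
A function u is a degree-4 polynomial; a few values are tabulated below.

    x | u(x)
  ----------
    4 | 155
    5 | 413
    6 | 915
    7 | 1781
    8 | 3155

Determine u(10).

Write u(x) = ax^4 + bx³ + cx² + dx + e; the 5 given values yield a linear system in the 5 coefficients.
Solving, u(x) = x^4 - 2x³ + x² + 2x + 3.
Then u(10) = 8123.

8123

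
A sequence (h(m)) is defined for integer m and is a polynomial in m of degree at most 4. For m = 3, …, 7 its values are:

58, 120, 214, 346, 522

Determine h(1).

6

First differences: 62, 94, 132, 176. Second differences: 32, 38, 44. Third differences: 6, 6.
Level-3 differences are constant, so h has degree 3.
Fitting a degree-3 polynomial gives h(m) = m³ + 4m² - 3m + 4.
Then h(1) = 6.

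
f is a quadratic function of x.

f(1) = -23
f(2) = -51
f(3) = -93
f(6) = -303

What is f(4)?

-149

Write f(x) = ax² + bx + c; the 4 given values yield a linear system in the 3 coefficients.
Solving, f(x) = -7x² - 7x - 9.
Then f(4) = -149.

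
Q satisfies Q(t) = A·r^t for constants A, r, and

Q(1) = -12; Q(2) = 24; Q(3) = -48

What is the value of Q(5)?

-192

Consecutive ratio: 24/(-12) = -2, and -48/24 = -2, so r = -2.
Then A·(-2)^1 = -12 gives A = 6, and Q(t) = 6·(-2)^t.
Q(5) = 6·(-2)^5 = -192.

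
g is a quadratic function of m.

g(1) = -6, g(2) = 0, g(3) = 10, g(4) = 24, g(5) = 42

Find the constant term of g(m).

First differences: 6, 10, 14, 18. Second differences: 4, 4, 4.
Level-2 differences are constant, so g has degree 2.
Fitting a degree-2 polynomial gives g(m) = 2m² - 8.
The constant term is g(0) = -8.

-8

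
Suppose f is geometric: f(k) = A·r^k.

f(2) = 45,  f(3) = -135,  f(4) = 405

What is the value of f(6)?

Consecutive ratio: -135/45 = -3, and 405/(-135) = -3, so r = -3.
Then A·(-3)^2 = 45 gives A = 5, and f(k) = 5·(-3)^k.
f(6) = 5·(-3)^6 = 3645.

3645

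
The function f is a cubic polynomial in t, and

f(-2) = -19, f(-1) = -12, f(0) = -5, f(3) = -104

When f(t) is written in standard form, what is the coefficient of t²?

Write f(t) = at³ + bt² + ct + d; the 4 given values yield a linear system in the 4 coefficients.
Solving, f(t) = -2t³ - 6t² + 3t - 5.
The coefficient of t² is -6.

-6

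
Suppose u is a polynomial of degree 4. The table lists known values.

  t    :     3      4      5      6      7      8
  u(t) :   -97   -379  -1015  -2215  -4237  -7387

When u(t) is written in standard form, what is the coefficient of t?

-4

First differences: -282, -636, -1200, -2022, -3150. Second differences: -354, -564, -822, -1128. Third differences: -210, -258, -306. Fourth differences: -48, -48.
Level-4 differences are constant, so u has degree 4.
Fitting a degree-4 polynomial gives u(t) = -2t^4 + t³ + 5t² - 4t + 5.
The coefficient of t is -4.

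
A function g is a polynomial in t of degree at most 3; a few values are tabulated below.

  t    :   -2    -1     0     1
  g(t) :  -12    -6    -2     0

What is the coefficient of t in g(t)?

3

First differences: 6, 4, 2. Second differences: -2, -2.
Level-2 differences are constant, so g has degree 2.
Fitting a degree-2 polynomial gives g(t) = -t² + 3t - 2.
The coefficient of t is 3.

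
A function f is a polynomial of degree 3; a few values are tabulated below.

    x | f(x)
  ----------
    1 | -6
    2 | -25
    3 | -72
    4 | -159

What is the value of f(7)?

Write f(x) = ax³ + bx² + cx + d; the 4 given values yield a linear system in the 4 coefficients.
Solving, f(x) = -2x³ - 2x² + x - 3.
Then f(7) = -780.

-780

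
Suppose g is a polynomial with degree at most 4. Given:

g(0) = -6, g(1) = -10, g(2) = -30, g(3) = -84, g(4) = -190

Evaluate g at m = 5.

-366

Write g(m) = am^4 + bm³ + cm² + dm + e; the 5 given values yield a linear system in the 5 coefficients.
Solving, the leading coefficient vanishes, and g(m) = -3m³ + m² - 2m - 6.
Then g(5) = -366.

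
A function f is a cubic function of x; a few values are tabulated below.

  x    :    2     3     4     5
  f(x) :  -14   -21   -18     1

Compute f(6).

42

Write f(x) = ax³ + bx² + cx + d; the 4 given values yield a linear system in the 4 coefficients.
Solving, f(x) = x³ - 4x² - 6x + 6.
Then f(6) = 42.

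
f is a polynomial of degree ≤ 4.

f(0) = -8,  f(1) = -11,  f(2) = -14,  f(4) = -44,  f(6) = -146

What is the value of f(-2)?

Write f(n) = an^4 + bn³ + cn² + dn + e; the 5 given values yield a linear system in the 5 coefficients.
Solving, the leading coefficient vanishes, and f(n) = -n³ + 3n² - 5n - 8.
Then f(-2) = 22.

22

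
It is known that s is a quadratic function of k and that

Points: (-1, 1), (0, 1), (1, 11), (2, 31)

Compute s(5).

151

Write s(k) = ak² + bk + c; the 4 given values yield a linear system in the 3 coefficients.
Solving, s(k) = 5k² + 5k + 1.
Then s(5) = 151.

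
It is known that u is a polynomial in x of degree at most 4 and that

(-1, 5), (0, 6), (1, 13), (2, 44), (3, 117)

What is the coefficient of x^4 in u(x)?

0

First differences: 1, 7, 31, 73. Second differences: 6, 24, 42. Third differences: 18, 18.
Level-3 differences are constant, so u has degree 3.
Fitting a degree-3 polynomial gives u(x) = 3x³ + 3x² + x + 6.
The coefficient of x^4 is 0.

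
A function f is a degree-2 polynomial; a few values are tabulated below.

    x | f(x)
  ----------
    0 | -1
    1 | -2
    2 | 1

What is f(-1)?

Write f(x) = ax² + bx + c; the 3 given values yield a linear system in the 3 coefficients.
Solving, f(x) = 2x² - 3x - 1.
Then f(-1) = 4.

4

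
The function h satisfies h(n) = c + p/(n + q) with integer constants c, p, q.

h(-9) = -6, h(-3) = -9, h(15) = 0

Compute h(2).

(h(n) − c)(n + q) = p for each data point; the three points give a linear system in c and q, then p follows.
Solving: c = -3, q = -3, p = 36, so h(n) = -3 + 36/(n − 3).
Then h(2) = -3 + 36/(-1) = -39.

-39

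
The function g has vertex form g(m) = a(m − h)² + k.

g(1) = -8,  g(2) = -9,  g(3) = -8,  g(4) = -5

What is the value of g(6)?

7

First differences -1, 1, 3; second difference 2 = 2a, so a = 1.
Expanding, the m-coefficient is −2ah = -2h; matching it to the data gives h = 2, and then k = -9.
So g(m) = 1(m − 2)² − 9.
g(6) = 1·4² − 9 = 7.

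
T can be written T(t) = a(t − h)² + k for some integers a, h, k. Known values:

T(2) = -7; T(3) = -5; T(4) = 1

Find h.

First differences 2, 6; second difference 4 = 2a, so a = 2.
Expanding, the t-coefficient is −2ah = -4h; matching it to the data gives h = 2, and then k = -7.
So T(t) = 2(t − 2)² − 7.
Hence h = 2.

2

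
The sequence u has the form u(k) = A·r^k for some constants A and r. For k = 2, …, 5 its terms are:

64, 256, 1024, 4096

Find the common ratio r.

Consecutive ratio: 256/64 = 4, and 1024/256 = 4, so r = 4.
Then A·4^2 = 64 gives A = 4, and u(k) = 4·4^k.

4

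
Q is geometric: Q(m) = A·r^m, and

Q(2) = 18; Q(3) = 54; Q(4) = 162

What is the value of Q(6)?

1458

Consecutive ratio: 54/18 = 3, and 162/54 = 3, so r = 3.
Then A·3^2 = 18 gives A = 2, and Q(m) = 2·3^m.
Q(6) = 2·3^6 = 1458.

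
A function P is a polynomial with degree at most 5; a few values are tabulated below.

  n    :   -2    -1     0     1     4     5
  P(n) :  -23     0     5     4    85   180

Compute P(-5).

-320

Write P(n) = an^5 + bn^4 + cn³ + dn² + en + p; the 6 given values yield a linear system in the 6 coefficients.
Solving, the top 2 coefficients vanish, and P(n) = 2n³ - 3n² + 5.
Then P(-5) = -320.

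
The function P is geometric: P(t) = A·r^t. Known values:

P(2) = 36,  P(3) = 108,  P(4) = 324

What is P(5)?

Consecutive ratio: 108/36 = 3, and 324/108 = 3, so r = 3.
Then A·3^2 = 36 gives A = 4, and P(t) = 4·3^t.
P(5) = 4·3^5 = 972.

972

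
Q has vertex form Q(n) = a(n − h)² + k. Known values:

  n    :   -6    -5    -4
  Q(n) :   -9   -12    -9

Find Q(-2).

15

First differences -3, 3; second difference 6 = 2a, so a = 3.
Expanding, the n-coefficient is −2ah = -6h; matching it to the data gives h = -5, and then k = -12.
So Q(n) = 3(n + 5)² − 12.
Q(-2) = 3·3² − 12 = 15.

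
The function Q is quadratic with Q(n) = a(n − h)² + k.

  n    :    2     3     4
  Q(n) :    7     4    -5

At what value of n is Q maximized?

2

First differences -3, -9; second difference -6 = 2a, so a = -3.
Expanding, the n-coefficient is −2ah = 6h; matching it to the data gives h = 2, and then k = 7.
So Q(n) = -3(n − 2)² + 7.
Hence h = 2.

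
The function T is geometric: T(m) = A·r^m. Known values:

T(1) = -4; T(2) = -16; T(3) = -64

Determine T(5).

-1024

Consecutive ratio: -16/(-4) = 4, and -64/(-16) = 4, so r = 4.
Then A·4^1 = -4 gives A = -1, and T(m) = -1·4^m.
T(5) = -1·4^5 = -1024.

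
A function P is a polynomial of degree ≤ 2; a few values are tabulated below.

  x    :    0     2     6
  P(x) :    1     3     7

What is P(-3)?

-2

Write P(x) = ax² + bx + c; the 3 given values yield a linear system in the 3 coefficients.
Solving, the leading coefficient vanishes, and P(x) = x + 1.
Then P(-3) = -2.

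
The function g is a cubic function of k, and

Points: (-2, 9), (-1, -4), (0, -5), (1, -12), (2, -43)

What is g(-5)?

300

First differences: -13, -1, -7, -31. Second differences: 12, -6, -24. Third differences: -18, -18.
Level-3 differences are constant, so g has degree 3.
Fitting a degree-3 polynomial gives g(k) = -3k³ - 3k² - k - 5.
Then g(-5) = 300.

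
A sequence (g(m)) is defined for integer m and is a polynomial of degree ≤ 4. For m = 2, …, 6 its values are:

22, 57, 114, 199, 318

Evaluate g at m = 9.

939

First differences: 35, 57, 85, 119. Second differences: 22, 28, 34. Third differences: 6, 6.
Level-3 differences are constant, so g has degree 3.
Fitting a degree-3 polynomial gives g(m) = m³ + 2m² + 6m - 6.
Then g(9) = 939.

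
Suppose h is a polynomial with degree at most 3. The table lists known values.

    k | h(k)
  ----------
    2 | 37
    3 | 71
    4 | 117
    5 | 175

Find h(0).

First differences: 34, 46, 58. Second differences: 12, 12.
Level-2 differences are constant, so h has degree 2.
Fitting a degree-2 polynomial gives h(k) = 6k² + 4k + 5.
Then h(0) = 5.

5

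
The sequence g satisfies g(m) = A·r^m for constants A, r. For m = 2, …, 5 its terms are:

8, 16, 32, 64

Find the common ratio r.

Consecutive ratio: 16/8 = 2, and 32/16 = 2, so r = 2.
Then A·2^2 = 8 gives A = 2, and g(m) = 2·2^m.

2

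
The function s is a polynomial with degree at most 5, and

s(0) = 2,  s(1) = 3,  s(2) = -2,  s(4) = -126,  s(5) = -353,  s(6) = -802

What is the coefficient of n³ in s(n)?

Write s(n) = an^5 + bn^4 + cn³ + dn² + en + p; the 6 given values yield a linear system in the 6 coefficients.
Solving, the leading coefficient vanishes, and s(n) = -n^4 + 3n³ - 5n² + 4n + 2.
The coefficient of n³ is 3.

3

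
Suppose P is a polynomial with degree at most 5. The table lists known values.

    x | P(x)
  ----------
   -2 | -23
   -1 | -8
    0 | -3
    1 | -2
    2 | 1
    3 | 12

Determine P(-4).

-107

First differences: 15, 5, 1, 3, 11. Second differences: -10, -4, 2, 8. Third differences: 6, 6, 6.
Level-3 differences are constant, so P has degree 3.
Fitting a degree-3 polynomial gives P(x) = x³ - 2x² + 2x - 3.
Then P(-4) = -107.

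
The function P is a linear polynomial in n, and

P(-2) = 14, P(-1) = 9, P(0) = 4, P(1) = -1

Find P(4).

First differences: -5, -5, -5.
Level-1 differences are constant, so P has degree 1.
Fitting a degree-1 polynomial gives P(n) = -5n + 4.
Then P(4) = -16.

-16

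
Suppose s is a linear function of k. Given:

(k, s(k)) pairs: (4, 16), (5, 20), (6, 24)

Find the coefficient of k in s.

First differences: 4, 4.
Level-1 differences are constant, so s has degree 1.
Fitting a degree-1 polynomial gives s(k) = 4k.
The coefficient of k is 4.

4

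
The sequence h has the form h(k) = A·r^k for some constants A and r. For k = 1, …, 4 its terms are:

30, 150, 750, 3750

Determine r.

Consecutive ratio: 150/30 = 5, and 750/150 = 5, so r = 5.
Then A·5^1 = 30 gives A = 6, and h(k) = 6·5^k.

5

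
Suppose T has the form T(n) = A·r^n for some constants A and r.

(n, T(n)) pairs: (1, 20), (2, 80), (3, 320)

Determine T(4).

1280

Consecutive ratio: 80/20 = 4, and 320/80 = 4, so r = 4.
Then A·4^1 = 20 gives A = 5, and T(n) = 5·4^n.
T(4) = 5·4^4 = 1280.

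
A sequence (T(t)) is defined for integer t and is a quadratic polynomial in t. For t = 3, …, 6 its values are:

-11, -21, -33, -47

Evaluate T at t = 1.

3

First differences: -10, -12, -14. Second differences: -2, -2.
Level-2 differences are constant, so T has degree 2.
Fitting a degree-2 polynomial gives T(t) = -t² - 3t + 7.
Then T(1) = 3.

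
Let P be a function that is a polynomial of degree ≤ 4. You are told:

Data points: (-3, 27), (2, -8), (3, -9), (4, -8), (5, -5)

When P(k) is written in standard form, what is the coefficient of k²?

1

Write P(k) = ak^4 + bk³ + ck² + dk + e; the 5 given values yield a linear system in the 5 coefficients.
Solving, the top 2 coefficients vanish, and P(k) = k² - 6k.
The coefficient of k² is 1.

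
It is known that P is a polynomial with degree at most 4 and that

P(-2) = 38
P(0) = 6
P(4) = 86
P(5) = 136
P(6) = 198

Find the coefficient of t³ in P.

Write P(t) = at^4 + bt³ + ct² + dt + e; the 5 given values yield a linear system in the 5 coefficients.
Solving, the top 2 coefficients vanish, and P(t) = 6t² - 4t + 6.
The coefficient of t³ is 0.

0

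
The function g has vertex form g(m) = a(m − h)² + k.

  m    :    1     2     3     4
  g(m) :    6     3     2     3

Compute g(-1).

18

First differences -3, -1, 1; second difference 2 = 2a, so a = 1.
Expanding, the m-coefficient is −2ah = -2h; matching it to the data gives h = 3, and then k = 2.
So g(m) = 1(m − 3)² + 2.
g(-1) = 1·(-4)² + 2 = 18.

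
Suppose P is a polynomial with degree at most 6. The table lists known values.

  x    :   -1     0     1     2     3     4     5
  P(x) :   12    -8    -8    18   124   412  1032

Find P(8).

7104

First differences: -20, 0, 26, 106, 288, 620. Second differences: 20, 26, 80, 182, 332. Third differences: 6, 54, 102, 150. Fourth differences: 48, 48, 48.
Level-4 differences are constant, so P has degree 4.
Fitting a degree-4 polynomial gives P(x) = 2x^4 - 3x³ + 8x² - 7x - 8.
Then P(8) = 7104.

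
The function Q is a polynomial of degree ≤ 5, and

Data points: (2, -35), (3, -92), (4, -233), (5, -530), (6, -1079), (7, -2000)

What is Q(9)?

-5558

First differences: -57, -141, -297, -549, -921. Second differences: -84, -156, -252, -372. Third differences: -72, -96, -120. Fourth differences: -24, -24.
Level-4 differences are constant, so Q has degree 4.
Fitting a degree-4 polynomial gives Q(k) = -k^4 + 2k³ - 5k² - 5k - 5.
Then Q(9) = -5558.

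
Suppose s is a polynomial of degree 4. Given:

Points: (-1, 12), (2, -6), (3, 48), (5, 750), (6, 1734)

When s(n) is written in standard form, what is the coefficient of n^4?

2

Write s(n) = an^4 + bn³ + cn² + dn + e; the 5 given values yield a linear system in the 5 coefficients.
Solving, s(n) = 2n^4 - 4n³ + n² - 5n.
The coefficient of n^4 is 2.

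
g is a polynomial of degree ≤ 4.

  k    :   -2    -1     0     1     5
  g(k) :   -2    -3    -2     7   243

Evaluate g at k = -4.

Write g(k) = ak^4 + bk³ + ck² + dk + e; the 5 given values yield a linear system in the 5 coefficients.
Solving, the leading coefficient vanishes, and g(k) = k³ + 4k² + 4k - 2.
Then g(-4) = -18.

-18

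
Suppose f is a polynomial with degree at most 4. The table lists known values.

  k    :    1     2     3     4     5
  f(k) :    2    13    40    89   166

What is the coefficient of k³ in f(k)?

First differences: 11, 27, 49, 77. Second differences: 16, 22, 28. Third differences: 6, 6.
Level-3 differences are constant, so f has degree 3.
Fitting a degree-3 polynomial gives f(k) = k³ + 2k² - 2k + 1.
The coefficient of k³ is 1.

1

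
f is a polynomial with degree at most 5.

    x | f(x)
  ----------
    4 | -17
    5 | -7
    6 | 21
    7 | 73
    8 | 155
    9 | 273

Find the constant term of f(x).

3

First differences: 10, 28, 52, 82, 118. Second differences: 18, 24, 30, 36. Third differences: 6, 6, 6.
Level-3 differences are constant, so f has degree 3.
Fitting a degree-3 polynomial gives f(x) = x³ - 6x² + 3x + 3.
The constant term is f(0) = 3.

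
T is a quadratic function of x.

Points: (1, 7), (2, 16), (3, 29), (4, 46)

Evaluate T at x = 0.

2

First differences: 9, 13, 17. Second differences: 4, 4.
Level-2 differences are constant, so T has degree 2.
Fitting a degree-2 polynomial gives T(x) = 2x² + 3x + 2.
Then T(0) = 2.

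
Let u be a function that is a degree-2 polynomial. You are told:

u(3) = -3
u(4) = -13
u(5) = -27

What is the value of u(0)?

Write u(t) = at² + bt + c; the 3 given values yield a linear system in the 3 coefficients.
Solving, u(t) = -2t² + 4t + 3.
Then u(0) = 3.

3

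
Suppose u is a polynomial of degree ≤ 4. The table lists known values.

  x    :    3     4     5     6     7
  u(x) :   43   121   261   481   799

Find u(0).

First differences: 78, 140, 220, 318. Second differences: 62, 80, 98. Third differences: 18, 18.
Level-3 differences are constant, so u has degree 3.
Fitting a degree-3 polynomial gives u(x) = 3x³ - 5x² + 2x + 1.
Then u(0) = 1.

1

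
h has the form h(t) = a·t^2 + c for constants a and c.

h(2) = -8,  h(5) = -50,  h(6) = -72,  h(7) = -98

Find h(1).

-2

From h(2) = -8 and h(5) = -50: 4a + c = -8 and 25a + c = -50.
Subtracting: 21a = -42, so a = -2; then c = -8 − (-2)·4 = 0.
So h(t) = -2t² + 0, and h(1) = -2.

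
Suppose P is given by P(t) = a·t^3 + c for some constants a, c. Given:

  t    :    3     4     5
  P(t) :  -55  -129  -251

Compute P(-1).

1

From P(3) = -55 and P(4) = -129: 27a + c = -55 and 64a + c = -129.
Subtracting: 37a = -74, so a = -2; then c = -55 − (-2)·27 = -1.
So P(t) = -2t³ − 1, and P(-1) = 1.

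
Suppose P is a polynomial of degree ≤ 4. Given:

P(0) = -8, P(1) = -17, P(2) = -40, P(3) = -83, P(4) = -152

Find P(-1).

-7

First differences: -9, -23, -43, -69. Second differences: -14, -20, -26. Third differences: -6, -6.
Level-3 differences are constant, so P has degree 3.
Fitting a degree-3 polynomial gives P(x) = -x³ - 4x² - 4x - 8.
Then P(-1) = -7.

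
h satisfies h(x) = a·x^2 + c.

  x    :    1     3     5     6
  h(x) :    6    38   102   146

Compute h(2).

From h(1) = 6 and h(3) = 38: 1a + c = 6 and 9a + c = 38.
Subtracting: 8a = 32, so a = 4; then c = 6 − 4·1 = 2.
So h(x) = 4x² + 2, and h(2) = 18.

18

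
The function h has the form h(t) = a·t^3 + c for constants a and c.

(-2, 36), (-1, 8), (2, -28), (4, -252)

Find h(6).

From h(-2) = 36 and h(-1) = 8: -8a + c = 36 and -1a + c = 8.
Subtracting: 7a = -28, so a = -4; then c = 36 − (-4)·(-8) = 4.
So h(t) = -4t³ + 4, and h(6) = -860.

-860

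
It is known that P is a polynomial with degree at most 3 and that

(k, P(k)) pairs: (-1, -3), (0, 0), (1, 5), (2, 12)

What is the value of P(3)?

First differences: 3, 5, 7. Second differences: 2, 2.
Level-2 differences are constant, so P has degree 2.
Extending the table by one column gives the next first difference 9, so P(3) = 12 + 9 = 21.

21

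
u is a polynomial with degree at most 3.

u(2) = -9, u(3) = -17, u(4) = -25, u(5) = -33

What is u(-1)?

15

First differences: -8, -8, -8.
Level-1 differences are constant, so u has degree 1.
Fitting a degree-1 polynomial gives u(k) = -8k + 7.
Then u(-1) = 15.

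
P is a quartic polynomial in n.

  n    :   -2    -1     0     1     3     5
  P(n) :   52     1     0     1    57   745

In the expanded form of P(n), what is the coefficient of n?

4

Write P(n) = an^4 + bn³ + cn² + dn + e; the 6 given values yield a linear system in the 5 coefficients.
Solving, P(n) = 2n^4 - 4n³ - n² + 4n.
The coefficient of n is 4.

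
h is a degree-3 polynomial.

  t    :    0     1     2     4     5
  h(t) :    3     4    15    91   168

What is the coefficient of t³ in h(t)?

Write h(t) = at³ + bt² + ct + d; the 5 given values yield a linear system in the 4 coefficients.
Solving, h(t) = t³ + 2t² - 2t + 3.
The coefficient of t³ is 1.

1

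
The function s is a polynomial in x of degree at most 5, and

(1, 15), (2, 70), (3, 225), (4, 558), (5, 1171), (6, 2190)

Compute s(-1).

13

First differences: 55, 155, 333, 613, 1019. Second differences: 100, 178, 280, 406. Third differences: 78, 102, 126. Fourth differences: 24, 24.
Level-4 differences are constant, so s has degree 4.
Fitting a degree-4 polynomial gives s(x) = x^4 + 3x³ + 7x² - 2x + 6.
Then s(-1) = 13.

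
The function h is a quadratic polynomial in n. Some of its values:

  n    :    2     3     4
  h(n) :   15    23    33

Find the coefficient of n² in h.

1

Write h(n) = an² + bn + c; the 3 given values yield a linear system in the 3 coefficients.
Solving, h(n) = n² + 3n + 5.
The coefficient of n² is 1.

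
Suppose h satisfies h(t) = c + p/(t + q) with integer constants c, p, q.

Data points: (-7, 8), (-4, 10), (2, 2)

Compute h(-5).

9

(h(t) − c)(t + q) = p for each data point; the three points give a linear system in c and q, then p follows.
Solving: c = 6, q = 1, p = -12, so h(t) = 6 − 12/(t + 1).
Then h(-5) = 6 − 12/(-4) = 9.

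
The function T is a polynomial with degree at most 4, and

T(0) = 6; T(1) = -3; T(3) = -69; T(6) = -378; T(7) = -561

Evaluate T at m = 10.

-1434

Write T(m) = am^4 + bm³ + cm² + dm + e; the 5 given values yield a linear system in the 5 coefficients.
Solving, the leading coefficient vanishes, and T(m) = -m³ - 4m² - 4m + 6.
Then T(10) = -1434.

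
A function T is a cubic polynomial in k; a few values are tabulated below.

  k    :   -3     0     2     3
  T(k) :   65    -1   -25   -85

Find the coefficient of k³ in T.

-3

Write T(k) = ak³ + bk² + ck + d; the 4 given values yield a linear system in the 4 coefficients.
Solving, T(k) = -3k³ - k² + 2k - 1.
The coefficient of k³ is -3.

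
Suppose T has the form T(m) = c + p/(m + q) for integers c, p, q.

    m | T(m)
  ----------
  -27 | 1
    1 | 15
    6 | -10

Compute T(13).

(T(m) − c)(m + q) = p for each data point; the three points give a linear system in c and q, then p follows.
Solving: c = 0, q = -3, p = -30, so T(m) = -30/(m − 3).
Then T(13) = 0 − 30/10 = -3.

-3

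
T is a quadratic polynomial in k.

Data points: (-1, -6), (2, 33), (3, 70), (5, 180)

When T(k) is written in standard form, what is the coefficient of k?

7

Write T(k) = ak² + bk + c; the 4 given values yield a linear system in the 3 coefficients.
Solving, T(k) = 6k² + 7k - 5.
The coefficient of k is 7.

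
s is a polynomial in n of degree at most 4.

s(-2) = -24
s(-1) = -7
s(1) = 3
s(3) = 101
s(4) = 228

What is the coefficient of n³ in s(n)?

3

Write s(n) = an^4 + bn³ + cn² + dn + e; the 5 given values yield a linear system in the 5 coefficients.
Solving, the leading coefficient vanishes, and s(n) = 3n³ + 2n² + 2n - 4.
The coefficient of n³ is 3.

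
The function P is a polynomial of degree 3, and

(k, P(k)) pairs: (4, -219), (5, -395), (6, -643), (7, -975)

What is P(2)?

Write P(k) = ak³ + bk² + ck + d; the 4 given values yield a linear system in the 4 coefficients.
Solving, P(k) = -2k³ - 6k² + 5.
Then P(2) = -35.

-35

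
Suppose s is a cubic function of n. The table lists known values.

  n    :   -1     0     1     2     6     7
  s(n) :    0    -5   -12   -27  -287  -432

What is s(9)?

-860

Write s(n) = an³ + bn² + cn + d; the 6 given values yield a linear system in the 4 coefficients.
Solving, s(n) = -n³ - n² - 5n - 5.
Then s(9) = -860.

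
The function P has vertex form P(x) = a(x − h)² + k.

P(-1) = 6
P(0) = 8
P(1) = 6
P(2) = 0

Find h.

0

First differences 2, -2, -6; second difference -4 = 2a, so a = -2.
Expanding, the x-coefficient is −2ah = 4h; matching it to the data gives h = 0, and then k = 8.
So P(x) = -2(x + 0)² + 8.
Hence h = 0.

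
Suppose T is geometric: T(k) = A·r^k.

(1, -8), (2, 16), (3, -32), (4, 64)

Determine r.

Consecutive ratio: 16/(-8) = -2, and -32/16 = -2, so r = -2.
Then A·(-2)^1 = -8 gives A = 4, and T(k) = 4·(-2)^k.

-2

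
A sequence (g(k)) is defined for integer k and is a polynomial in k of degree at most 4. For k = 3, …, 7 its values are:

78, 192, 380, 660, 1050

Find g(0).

0

Write g(k) = ak^4 + bk³ + ck² + dk + e; the 5 given values yield a linear system in the 5 coefficients.
Solving, the leading coefficient vanishes, and g(k) = 3k³ + k² - 4k.
Then g(0) = 0.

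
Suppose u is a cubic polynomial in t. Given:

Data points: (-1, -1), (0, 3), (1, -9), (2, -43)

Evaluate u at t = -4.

-49

Write u(t) = at³ + bt² + ct + d; the 4 given values yield a linear system in the 4 coefficients.
Solving, u(t) = -t³ - 8t² - 3t + 3.
Then u(-4) = -49.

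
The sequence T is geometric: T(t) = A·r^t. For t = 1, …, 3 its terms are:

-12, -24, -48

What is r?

2

Consecutive ratio: -24/(-12) = 2, and -48/(-24) = 2, so r = 2.
Then A·2^1 = -12 gives A = -6, and T(t) = -6·2^t.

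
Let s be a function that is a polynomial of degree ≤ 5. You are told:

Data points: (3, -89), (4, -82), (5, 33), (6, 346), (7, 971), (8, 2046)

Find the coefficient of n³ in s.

Write s(n) = an^5 + bn^4 + cn³ + dn² + en + p; the 6 given values yield a linear system in the 6 coefficients.
Solving, the leading coefficient vanishes, and s(n) = n^4 - 3n³ - 7n² - 8n - 2.
The coefficient of n³ is -3.

-3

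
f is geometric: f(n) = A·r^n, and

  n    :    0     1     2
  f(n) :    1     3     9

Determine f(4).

81

Consecutive ratio: 3/1 = 3, and 9/3 = 3, so r = 3.
Then A·3^0 = 1 gives A = 1, and f(n) = 1·3^n.
f(4) = 1·3^4 = 81.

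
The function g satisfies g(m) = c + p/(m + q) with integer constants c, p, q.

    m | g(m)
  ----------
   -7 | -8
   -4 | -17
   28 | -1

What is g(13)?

(g(m) − c)(m + q) = p for each data point; the three points give a linear system in c and q, then p follows.
Solving: c = -2, q = 2, p = 30, so g(m) = -2 + 30/(m + 2).
Then g(13) = -2 + 30/15 = 0.

0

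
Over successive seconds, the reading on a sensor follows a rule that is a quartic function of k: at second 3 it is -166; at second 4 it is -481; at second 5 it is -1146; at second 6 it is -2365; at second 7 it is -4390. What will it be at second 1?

Write the value at k as f(k).
Write f(k) = ak^4 + bk³ + ck² + dk + e; the 5 given values yield a linear system in the 5 coefficients.
Solving, f(k) = -2k^4 + 2k³ - 5k² - 4k - 1.
Then f(1) = -10.

-10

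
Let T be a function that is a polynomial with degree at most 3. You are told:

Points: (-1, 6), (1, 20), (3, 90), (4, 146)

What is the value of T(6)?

Write T(t) = at³ + bt² + ct + d; the 4 given values yield a linear system in the 4 coefficients.
Solving, the leading coefficient vanishes, and T(t) = 7t² + 7t + 6.
Then T(6) = 300.

300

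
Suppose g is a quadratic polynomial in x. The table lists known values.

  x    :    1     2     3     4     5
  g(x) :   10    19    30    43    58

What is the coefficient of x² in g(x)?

1

Write g(x) = ax² + bx + c; the 5 given values yield a linear system in the 3 coefficients.
Solving, g(x) = x² + 6x + 3.
The coefficient of x² is 1.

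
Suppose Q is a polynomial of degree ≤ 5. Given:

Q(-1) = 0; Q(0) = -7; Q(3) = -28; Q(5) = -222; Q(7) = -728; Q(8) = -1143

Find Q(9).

Write Q(t) = at^5 + bt^4 + ct³ + dt² + et + p; the 6 given values yield a linear system in the 6 coefficients.
Solving, the top 2 coefficients vanish, and Q(t) = -3t³ + 6t² + 2t - 7.
Then Q(9) = -1690.

-1690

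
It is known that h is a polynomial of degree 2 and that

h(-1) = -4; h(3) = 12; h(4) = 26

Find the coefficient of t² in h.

Write h(t) = at² + bt + c; the 3 given values yield a linear system in the 3 coefficients.
Solving, h(t) = 2t² - 6.
The coefficient of t² is 2.

2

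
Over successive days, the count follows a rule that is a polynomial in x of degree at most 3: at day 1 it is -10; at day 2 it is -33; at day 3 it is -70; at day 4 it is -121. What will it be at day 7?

-358

Write the value at x as Q(x).
Write Q(x) = ax³ + bx² + cx + d; the 4 given values yield a linear system in the 4 coefficients.
Solving, the leading coefficient vanishes, and Q(x) = -7x² - 2x - 1.
Then Q(7) = -358.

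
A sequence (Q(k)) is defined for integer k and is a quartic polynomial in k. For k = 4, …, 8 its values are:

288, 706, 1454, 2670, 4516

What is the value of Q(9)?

7178

Write Q(k) = ak^4 + bk³ + ck² + dk + e; the 5 given values yield a linear system in the 5 coefficients.
Solving, Q(k) = k^4 + k³ - k² - 3k - 4.
Then Q(9) = 7178.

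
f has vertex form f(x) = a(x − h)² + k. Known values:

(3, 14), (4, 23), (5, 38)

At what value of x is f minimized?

First differences 9, 15; second difference 6 = 2a, so a = 3.
Expanding, the x-coefficient is −2ah = -6h; matching it to the data gives h = 2, and then k = 11.
So f(x) = 3(x − 2)² + 11.
Hence h = 2.

2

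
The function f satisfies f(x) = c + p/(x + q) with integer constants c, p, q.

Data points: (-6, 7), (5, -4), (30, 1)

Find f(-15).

(f(x) − c)(x + q) = p for each data point; the three points give a linear system in c and q, then p follows.
Solving: c = 2, q = 0, p = -30, so f(x) = 2 − 30/(x + 0).
Then f(-15) = 2 − 30/(-15) = 4.

4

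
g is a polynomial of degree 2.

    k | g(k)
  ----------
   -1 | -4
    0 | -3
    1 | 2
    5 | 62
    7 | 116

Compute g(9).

Write g(k) = ak² + bk + c; the 5 given values yield a linear system in the 3 coefficients.
Solving, g(k) = 2k² + 3k - 3.
Then g(9) = 186.

186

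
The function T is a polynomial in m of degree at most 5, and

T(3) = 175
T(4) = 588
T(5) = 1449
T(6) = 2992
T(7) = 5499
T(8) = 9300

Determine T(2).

First differences: 413, 861, 1543, 2507, 3801. Second differences: 448, 682, 964, 1294. Third differences: 234, 282, 330. Fourth differences: 48, 48.
Level-4 differences are constant, so T has degree 4.
Fitting a degree-4 polynomial gives T(m) = 2m^4 + 3m³ - 6m² - 6m + 4.
Then T(2) = 24.

24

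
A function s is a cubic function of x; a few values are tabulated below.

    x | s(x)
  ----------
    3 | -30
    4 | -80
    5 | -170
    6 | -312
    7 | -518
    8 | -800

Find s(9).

First differences: -50, -90, -142, -206, -282. Second differences: -40, -52, -64, -76. Third differences: -12, -12, -12.
Level-3 differences are constant, so s has degree 3.
Fitting a degree-3 polynomial gives s(x) = -2x³ + 4x² - 4x.
Then s(9) = -1170.

-1170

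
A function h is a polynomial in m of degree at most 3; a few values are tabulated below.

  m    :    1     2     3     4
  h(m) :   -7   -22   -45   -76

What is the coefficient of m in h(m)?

Write h(m) = am³ + bm² + cm + d; the 4 given values yield a linear system in the 4 coefficients.
Solving, the leading coefficient vanishes, and h(m) = -4m² - 3m.
The coefficient of m is -3.

-3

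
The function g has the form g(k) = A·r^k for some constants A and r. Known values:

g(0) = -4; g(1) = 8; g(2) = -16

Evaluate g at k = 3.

Consecutive ratio: 8/(-4) = -2, and -16/8 = -2, so r = -2.
Then A·(-2)^0 = -4 gives A = -4, and g(k) = -4·(-2)^k.
g(3) = -4·(-2)^3 = 32.

32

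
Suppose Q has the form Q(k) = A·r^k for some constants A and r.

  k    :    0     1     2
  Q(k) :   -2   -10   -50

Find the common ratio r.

Consecutive ratio: -10/(-2) = 5, and -50/(-10) = 5, so r = 5.
Then A·5^0 = -2 gives A = -2, and Q(k) = -2·5^k.

5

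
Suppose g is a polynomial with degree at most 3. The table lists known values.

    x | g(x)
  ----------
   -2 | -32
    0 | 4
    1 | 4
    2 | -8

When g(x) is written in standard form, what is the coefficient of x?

Write g(x) = ax³ + bx² + cx + d; the 4 given values yield a linear system in the 4 coefficients.
Solving, the leading coefficient vanishes, and g(x) = -6x² + 6x + 4.
The coefficient of x is 6.

6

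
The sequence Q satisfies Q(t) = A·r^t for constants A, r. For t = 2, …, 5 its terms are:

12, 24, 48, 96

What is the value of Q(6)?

Consecutive ratio: 24/12 = 2, and 48/24 = 2, so r = 2.
Then A·2^2 = 12 gives A = 3, and Q(t) = 3·2^t.
Q(6) = 3·2^6 = 192.

192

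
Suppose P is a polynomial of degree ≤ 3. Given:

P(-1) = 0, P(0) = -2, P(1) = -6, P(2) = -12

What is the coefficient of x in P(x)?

-3

First differences: -2, -4, -6. Second differences: -2, -2.
Level-2 differences are constant, so P has degree 2.
Fitting a degree-2 polynomial gives P(x) = -x² - 3x - 2.
The coefficient of x is -3.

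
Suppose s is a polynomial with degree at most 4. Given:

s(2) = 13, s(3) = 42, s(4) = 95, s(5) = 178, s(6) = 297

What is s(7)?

First differences: 29, 53, 83, 119. Second differences: 24, 30, 36. Third differences: 6, 6.
Level-3 differences are constant, so s has degree 3.
Fitting a degree-3 polynomial gives s(n) = n³ + 3n² - 5n + 3.
Then s(7) = 458.

458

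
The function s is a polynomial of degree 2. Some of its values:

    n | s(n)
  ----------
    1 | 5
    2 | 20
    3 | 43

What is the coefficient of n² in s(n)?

4

Write s(n) = an² + bn + c; the 3 given values yield a linear system in the 3 coefficients.
Solving, s(n) = 4n² + 3n - 2.
The coefficient of n² is 4.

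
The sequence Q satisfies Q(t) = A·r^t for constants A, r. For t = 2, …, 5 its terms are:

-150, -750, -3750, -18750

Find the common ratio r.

5

Consecutive ratio: -750/(-150) = 5, and -3750/(-750) = 5, so r = 5.
Then A·5^2 = -150 gives A = -6, and Q(t) = -6·5^t.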